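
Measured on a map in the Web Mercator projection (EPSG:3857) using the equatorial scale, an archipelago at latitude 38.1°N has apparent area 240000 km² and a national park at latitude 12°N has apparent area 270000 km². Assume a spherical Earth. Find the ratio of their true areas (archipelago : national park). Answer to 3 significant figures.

0.575

Since Mercator area scale is 1/cos²φ, the true area equals the apparent area multiplied by cos²φ.
True area of archipelago: 240000 × cos²(38.1°) = 240000 × 0.6193 = 148600 km².
True area of national park: 270000 × cos²(12°) = 270000 × 0.9568 = 258300 km².
Ratio = 148600 / 258300 ≈ 0.575.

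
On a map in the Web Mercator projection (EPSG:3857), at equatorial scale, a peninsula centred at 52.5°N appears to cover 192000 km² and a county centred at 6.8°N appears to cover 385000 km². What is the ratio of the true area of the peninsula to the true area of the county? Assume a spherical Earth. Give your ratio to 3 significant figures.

0.187

On Mercator the areal scale is sec²φ, so true area = apparent × cos²φ.
True area of peninsula: 192000 × cos²(52.5°) = 192000 × 0.3706 = 71150 km².
True area of county: 385000 × cos²(6.8°) = 385000 × 0.9860 = 379600 km².
Ratio = 71150 / 379600 ≈ 0.187.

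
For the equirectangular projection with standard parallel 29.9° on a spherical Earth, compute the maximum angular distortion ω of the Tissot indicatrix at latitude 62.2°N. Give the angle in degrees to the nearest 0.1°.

35.0°

The equidistant cylindrical projection with φ₀ = 29.9° has h = 1 (meridians true) and k = cos φ₀ / cos φ along parallels.
At 62.2°: h = 1.000, k = 1.859; principal scales a = 1.859, b = 1.000.
sin(ω/2) = (a − b)/(a + b) = 0.8588/2.859 = 0.3004, so ω = 2 arcsin(0.3004) ≈ 35.0°.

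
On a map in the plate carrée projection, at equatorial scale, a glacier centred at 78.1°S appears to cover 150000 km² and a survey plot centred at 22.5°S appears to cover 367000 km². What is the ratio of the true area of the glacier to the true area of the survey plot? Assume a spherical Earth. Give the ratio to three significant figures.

Plate carrée has h = 1 and k = sec φ, giving areal scale sec φ; true area = (apparent area) · cos φ.
True area of glacier: 150000 × cos(78.1°) = 150000 × 0.2062 = 30930 km².
True area of survey plot: 367000 × cos(22.5°) = 367000 × 0.9239 = 339100 km².
Ratio = 30930 / 339100 ≈ 0.0912.

0.0912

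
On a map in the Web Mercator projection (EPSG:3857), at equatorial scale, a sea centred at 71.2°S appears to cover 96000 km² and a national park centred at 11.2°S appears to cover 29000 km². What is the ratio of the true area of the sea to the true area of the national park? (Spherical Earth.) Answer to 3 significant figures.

Since Mercator area scale is 1/cos²φ, the true area equals the apparent area multiplied by cos²φ.
True area of sea: 96000 × cos²(71.2°) = 96000 × 0.1039 = 9970 km².
True area of national park: 29000 × cos²(11.2°) = 29000 × 0.9623 = 27910 km².
Ratio = 9970 / 27910 ≈ 0.357.

0.357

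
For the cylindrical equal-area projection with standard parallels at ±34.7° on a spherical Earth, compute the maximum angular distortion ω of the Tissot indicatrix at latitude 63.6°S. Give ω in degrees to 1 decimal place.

A cylindrical equal-area projection with standard parallel φ₀ has meridian scale h = cos φ / cos φ₀ and parallel scale k = cos φ₀ / cos φ (so areas are preserved, h·k = 1).
At 63.6°: h = 0.5408, k = 1.849; principal scales a = 1.849, b = 0.5408.
sin(ω/2) = (a − b)/(a + b) = 1.308/2.390 = 0.5474, so ω = 2 arcsin(0.5474) ≈ 66.4°.

66.4°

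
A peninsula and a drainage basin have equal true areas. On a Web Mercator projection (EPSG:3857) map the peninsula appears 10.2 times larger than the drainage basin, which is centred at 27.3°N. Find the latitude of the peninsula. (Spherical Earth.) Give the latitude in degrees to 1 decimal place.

Mercator areal scale is sec²φ, so apparent-area ratio = sec²φ₁ / sec²φ₂ = cos²φ₂ / cos²φ₁.
cos²φ₂ / cos²φ₁ = 10.2  ⇒  cos φ₁ = cos 27.3° / √10.2 = 0.8886/3.194 = 0.2782.
φ₁ = arccos(0.2782) ≈ 73.8°.

73.8°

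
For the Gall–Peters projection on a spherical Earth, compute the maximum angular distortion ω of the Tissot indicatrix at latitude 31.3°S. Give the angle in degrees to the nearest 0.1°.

21.6°

The Gall–Peters projection is cylindrical equal-area with φ₀ = 45°. Cylindrical equal-area (φ₀ = 45°): h = cos φ / cos 45° along meridians, k = cos 45° / cos φ along parallels; h·k = 1.
At 31.3°: h = 1.208, k = 0.8275; principal scales a = 1.208, b = 0.8275.
sin(ω/2) = (a − b)/(a + b) = 0.3808/2.036 = 0.1871, so ω = 2 arcsin(0.1871) ≈ 21.6°.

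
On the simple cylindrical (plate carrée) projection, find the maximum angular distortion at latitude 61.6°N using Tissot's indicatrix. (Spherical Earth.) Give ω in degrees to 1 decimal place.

41.6°

In the plate carrée (x = Rλ, y = Rφ), meridians are true-scale (h = 1) and parallels are stretched by k = sec φ.
At 61.6°: h = 1.000, k = 2.103; principal scales a = 2.103, b = 1.000.
sin(ω/2) = (a − b)/(a + b) = 1.103/3.103 = 0.3554, so ω = 2 arcsin(0.3554) ≈ 41.6°.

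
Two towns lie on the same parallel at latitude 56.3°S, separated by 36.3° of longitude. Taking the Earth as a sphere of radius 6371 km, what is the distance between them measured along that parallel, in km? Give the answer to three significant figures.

Arc length along a parallel = R cos φ · Δλ (with Δλ in radians).
= 6371 × cos 56.3° × (36.3° × π/180) = 6371 × 0.5548 × 0.6336 ≈ 2240 km.

2240 km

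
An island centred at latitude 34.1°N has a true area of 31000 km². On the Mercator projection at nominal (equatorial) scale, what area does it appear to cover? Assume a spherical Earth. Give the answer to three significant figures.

45200 km²

The Mercator projection is conformal; its linear scale factor is the same in every direction and equals sec φ = 1/cos φ.
Areal scale = k² = sec²φ = 1/cos²(34.1°) = 1/0.8281² = 1.458.
Apparent area = 31000 × 1.458 ≈ 45200 km².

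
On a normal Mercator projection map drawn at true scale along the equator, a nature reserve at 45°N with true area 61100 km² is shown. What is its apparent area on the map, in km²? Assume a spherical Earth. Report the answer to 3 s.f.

122000 km²

For Mercator, h = k = sec φ (a conformal cylindrical projection has a single point scale, 1/cos φ).
Areal scale = k² = sec²φ = 1/cos²(45°) = 1/0.7071² = 2.000.
Apparent area = 61100 × 2.000 ≈ 122000 km².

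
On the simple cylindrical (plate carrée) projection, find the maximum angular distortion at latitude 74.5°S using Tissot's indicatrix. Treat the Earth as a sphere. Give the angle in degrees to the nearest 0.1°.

In the plate carrée (x = Rλ, y = Rφ), meridians are true-scale (h = 1) and parallels are stretched by k = sec φ.
At 74.5°: h = 1.000, k = 3.742; principal scales a = 3.742, b = 1.000.
sin(ω/2) = (a − b)/(a + b) = 2.742/4.742 = 0.5782, so ω = 2 arcsin(0.5782) ≈ 70.7°.

70.7°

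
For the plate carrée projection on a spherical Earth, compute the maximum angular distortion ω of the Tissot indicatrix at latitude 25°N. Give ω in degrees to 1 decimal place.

In the plate carrée (x = Rλ, y = Rφ), meridians are true-scale (h = 1) and parallels are stretched by k = sec φ.
At 25°: h = 1.000, k = 1.103; principal scales a = 1.103, b = 1.000.
sin(ω/2) = (a − b)/(a + b) = 0.1034/2.103 = 0.04915, so ω = 2 arcsin(0.04915) ≈ 5.6°.

5.6°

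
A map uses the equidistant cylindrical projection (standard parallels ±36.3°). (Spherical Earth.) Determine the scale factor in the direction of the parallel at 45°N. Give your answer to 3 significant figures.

1.14

With standard parallel φ₀ = 36.3°, the equirectangular projection gives x = Rλ cos φ₀, y = Rφ, so h = 1 and k = cos 36.3° / cos φ.
k = cos 36.3° / cos 45° = 0.8059/0.7071 = 1.140.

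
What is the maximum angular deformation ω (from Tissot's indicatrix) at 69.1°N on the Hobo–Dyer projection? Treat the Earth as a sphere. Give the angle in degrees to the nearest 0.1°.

Hobo–Dyer is a cylindrical equal-area projection with standard parallels at ±37.5°. A cylindrical equal-area projection with standard parallel φ₀ has meridian scale h = cos φ / cos φ₀ and parallel scale k = cos φ₀ / cos φ (so areas are preserved, h·k = 1).
At 69.1°: h = 0.4497, k = 2.224; principal scales a = 2.224, b = 0.4497.
sin(ω/2) = (a − b)/(a + b) = 1.774/2.674 = 0.6636, so ω = 2 arcsin(0.6636) ≈ 83.2°.

83.2°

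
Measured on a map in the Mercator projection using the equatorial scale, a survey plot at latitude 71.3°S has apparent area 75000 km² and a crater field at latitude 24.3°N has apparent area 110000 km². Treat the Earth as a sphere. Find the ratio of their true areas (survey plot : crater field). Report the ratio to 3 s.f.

0.0844

Mercator's areal exaggeration is sec²φ; hence true area = (apparent area) · cos²φ.
True area of survey plot: 75000 × cos²(71.3°) = 75000 × 0.1028 = 7709 km².
True area of crater field: 110000 × cos²(24.3°) = 110000 × 0.8307 = 91370 km².
Ratio = 7709 / 91370 ≈ 0.0844.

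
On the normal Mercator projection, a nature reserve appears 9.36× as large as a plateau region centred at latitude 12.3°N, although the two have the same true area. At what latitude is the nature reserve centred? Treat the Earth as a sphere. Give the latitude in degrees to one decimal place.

Mercator areal scale is sec²φ, so apparent-area ratio = sec²φ₁ / sec²φ₂ = cos²φ₂ / cos²φ₁.
cos²φ₂ / cos²φ₁ = 9.36  ⇒  cos φ₁ = cos 12.3° / √9.36 = 0.9770/3.059 = 0.3194.
φ₁ = arccos(0.3194) ≈ 71.4°.

71.4°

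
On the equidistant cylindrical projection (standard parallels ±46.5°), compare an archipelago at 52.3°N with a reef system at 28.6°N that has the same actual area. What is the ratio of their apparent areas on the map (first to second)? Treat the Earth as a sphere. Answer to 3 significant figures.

1.44

With standard parallel φ₀ = 46.5°, the equirectangular projection gives x = Rλ cos φ₀, y = Rφ, so h = 1 and k = cos 46.5° / cos φ.
Areal scale at 52.3°: h·k = 1.000 × 1.126 = 1.126.
Areal scale at 28.6°: h·k = 1.000 × 0.7840 = 0.7840.
Ratio = 1.126/0.7840 ≈ 1.44.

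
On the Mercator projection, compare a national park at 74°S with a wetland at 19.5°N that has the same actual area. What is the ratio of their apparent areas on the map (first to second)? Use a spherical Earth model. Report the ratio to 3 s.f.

Mercator is conformal with k = sec φ, so areal scale = k² = sec²φ.
At 74°: sec²(74°) = 1/0.2756² = 13.16.
At 19.5°: sec²(19.5°) = 1/0.9426² = 1.125.
Ratio = 13.16/1.125 = cos²(19.5°)/cos²(74°) ≈ 11.7.

11.7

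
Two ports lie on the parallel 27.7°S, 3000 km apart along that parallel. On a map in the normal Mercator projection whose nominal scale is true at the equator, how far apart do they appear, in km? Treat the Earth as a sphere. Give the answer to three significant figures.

3390 km

The Mercator projection is conformal; its linear scale factor is the same in every direction and equals sec φ = 1/cos φ.
Along the parallel, k = sec 27.7° = 1/0.8854 = 1.129.
Map distance = 3000 × 1.129 ≈ 3390 km.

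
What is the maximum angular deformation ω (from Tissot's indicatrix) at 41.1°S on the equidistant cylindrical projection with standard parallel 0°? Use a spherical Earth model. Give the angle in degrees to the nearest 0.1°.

16.2°

For the equirectangular projection with φ₀ = 0 (plate carrée), h = 1 along meridians and k = sec φ along parallels.
At 41.1°: h = 1.000, k = 1.327; principal scales a = 1.327, b = 1.000.
sin(ω/2) = (a − b)/(a + b) = 0.3270/2.327 = 0.1405, so ω = 2 arcsin(0.1405) ≈ 16.2°.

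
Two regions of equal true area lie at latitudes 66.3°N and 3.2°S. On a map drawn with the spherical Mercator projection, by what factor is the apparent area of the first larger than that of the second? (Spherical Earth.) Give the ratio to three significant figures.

6.17

Mercator is conformal with k = sec φ, so areal scale = k² = sec²φ.
At 66.3°: sec²(66.3°) = 1/0.4019² = 6.190.
At 3.2°: sec²(3.2°) = 1/0.9984² = 1.003.
Ratio = 6.190/1.003 = cos²(3.2°)/cos²(66.3°) ≈ 6.17.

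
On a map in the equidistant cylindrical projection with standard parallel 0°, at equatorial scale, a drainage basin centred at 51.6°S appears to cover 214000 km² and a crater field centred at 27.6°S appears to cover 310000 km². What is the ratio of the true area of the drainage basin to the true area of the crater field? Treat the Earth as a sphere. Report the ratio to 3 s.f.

0.484

On the plate carrée, areal scale = h·k = 1 × sec φ, so true area = apparent × cos φ.
True area of drainage basin: 214000 × cos(51.6°) = 214000 × 0.6211 = 132900 km².
True area of crater field: 310000 × cos(27.6°) = 310000 × 0.8862 = 274700 km².
Ratio = 132900 / 274700 ≈ 0.484.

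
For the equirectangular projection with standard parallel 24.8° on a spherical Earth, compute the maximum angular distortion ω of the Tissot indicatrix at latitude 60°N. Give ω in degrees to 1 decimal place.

The equidistant cylindrical projection with φ₀ = 24.8° has h = 1 (meridians true) and k = cos φ₀ / cos φ along parallels.
At 60°: h = 1.000, k = 1.816; principal scales a = 1.816, b = 1.000.
sin(ω/2) = (a − b)/(a + b) = 0.8156/2.816 = 0.2897, so ω = 2 arcsin(0.2897) ≈ 33.7°.

33.7°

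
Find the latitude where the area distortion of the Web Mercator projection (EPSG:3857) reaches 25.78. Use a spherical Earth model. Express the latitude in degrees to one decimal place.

Mercator areal scale is sec²φ.
sec²φ = 25.78  ⇒  cos²φ = 0.03879  ⇒  cos φ = 0.1970.
φ = arccos(0.1970) ≈ 78.6°.

78.6°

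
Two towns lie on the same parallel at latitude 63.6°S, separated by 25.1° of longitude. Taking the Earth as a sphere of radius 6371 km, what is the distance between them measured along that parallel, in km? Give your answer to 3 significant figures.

1240 km

Arc length along a parallel = R cos φ · Δλ (with Δλ in radians).
= 6371 × cos 63.6° × (25.1° × π/180) = 6371 × 0.4446 × 0.4381 ≈ 1240 km.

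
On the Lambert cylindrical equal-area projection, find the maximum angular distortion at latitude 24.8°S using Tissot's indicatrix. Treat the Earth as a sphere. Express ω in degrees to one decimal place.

11.1°

The Lambert cylindrical equal-area projection is the cylindrical equal-area projection with its standard parallel at the equator (φ₀ = 0). A cylindrical equal-area projection with standard parallel φ₀ has meridian scale h = cos φ / cos φ₀ and parallel scale k = cos φ₀ / cos φ (so areas are preserved, h·k = 1).
At 24.8°: h = 0.9078, k = 1.102; principal scales a = 1.102, b = 0.9078.
sin(ω/2) = (a − b)/(a + b) = 0.1938/2.009 = 0.09646, so ω = 2 arcsin(0.09646) ≈ 11.1°.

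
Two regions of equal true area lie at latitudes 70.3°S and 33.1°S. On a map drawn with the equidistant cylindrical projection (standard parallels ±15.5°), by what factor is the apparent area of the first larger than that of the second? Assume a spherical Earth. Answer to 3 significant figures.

With standard parallel φ₀ = 15.5°, the equirectangular projection gives x = Rλ cos φ₀, y = Rφ, so h = 1 and k = cos 15.5° / cos φ.
Areal scale at 70.3°: h·k = 1.000 × 2.859 = 2.859.
Areal scale at 33.1°: h·k = 1.000 × 1.150 = 1.150.
Ratio = 2.859/1.150 ≈ 2.49.

2.49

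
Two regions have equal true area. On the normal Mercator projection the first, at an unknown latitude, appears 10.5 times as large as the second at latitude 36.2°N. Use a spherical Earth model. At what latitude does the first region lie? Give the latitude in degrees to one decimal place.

75.6°

On Mercator, (apparent₁)/(apparent₂) = sec²φ₁ / sec²φ₂ when true areas are equal.
cos²φ₂ / cos²φ₁ = 10.5  ⇒  cos φ₁ = cos 36.2° / √10.5 = 0.8070/3.240 = 0.2490.
φ₁ = arccos(0.2490) ≈ 75.6°.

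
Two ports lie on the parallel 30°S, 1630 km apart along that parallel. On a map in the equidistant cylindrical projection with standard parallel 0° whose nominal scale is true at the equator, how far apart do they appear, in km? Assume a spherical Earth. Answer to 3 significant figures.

Plate carrée maps x = Rλ, y = Rφ. The meridian scale is h = 1 and the parallel scale is k = 1/cos φ = sec φ.
Along the parallel, k = sec 30° = 1/0.8660 = 1.155.
Map distance = 1630 × 1.155 ≈ 1880 km.

1880 km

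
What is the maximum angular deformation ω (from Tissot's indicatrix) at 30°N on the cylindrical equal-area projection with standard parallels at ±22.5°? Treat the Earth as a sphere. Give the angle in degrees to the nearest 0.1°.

7.4°

For cylindrical equal-area with standard parallel φ₀, h = cos φ / cos φ₀ and k = cos φ₀ / cos φ, so h·k = 1.
At 30°: h = 0.9374, k = 1.067; principal scales a = 1.067, b = 0.9374.
sin(ω/2) = (a − b)/(a + b) = 0.1294/2.004 = 0.06458, so ω = 2 arcsin(0.06458) ≈ 7.4°.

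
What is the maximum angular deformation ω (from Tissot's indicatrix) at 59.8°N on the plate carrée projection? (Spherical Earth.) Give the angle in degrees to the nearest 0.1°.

Plate carrée maps x = Rλ, y = Rφ. The meridian scale is h = 1 and the parallel scale is k = 1/cos φ = sec φ.
At 59.8°: h = 1.000, k = 1.988; principal scales a = 1.988, b = 1.000.
sin(ω/2) = (a − b)/(a + b) = 0.9880/2.988 = 0.3307, so ω = 2 arcsin(0.3307) ≈ 38.6°.

38.6°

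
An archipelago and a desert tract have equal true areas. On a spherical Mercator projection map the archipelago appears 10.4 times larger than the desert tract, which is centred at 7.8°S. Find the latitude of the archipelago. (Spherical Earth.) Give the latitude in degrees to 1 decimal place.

On Mercator, (apparent₁)/(apparent₂) = sec²φ₁ / sec²φ₂ when true areas are equal.
cos²φ₂ / cos²φ₁ = 10.4  ⇒  cos φ₁ = cos 7.8° / √10.4 = 0.9907/3.225 = 0.3072.
φ₁ = arccos(0.3072) ≈ 72.1°.

72.1°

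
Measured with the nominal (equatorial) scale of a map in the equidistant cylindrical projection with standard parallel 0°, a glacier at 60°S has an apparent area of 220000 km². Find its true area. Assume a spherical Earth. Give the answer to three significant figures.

For the equirectangular projection with φ₀ = 0 (plate carrée), h = 1 along meridians and k = sec φ along parallels.
Areal scale = h·k = 1 × sec φ; at 60°, h = 1.000, k = 2.000, so h·k = 2.000.
True area = apparent / (areal scale) = 220000 / 2.000 ≈ 110000 km².

110000 km²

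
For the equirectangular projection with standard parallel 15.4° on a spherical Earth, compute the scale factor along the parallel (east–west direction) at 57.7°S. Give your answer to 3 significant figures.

The equidistant cylindrical projection with φ₀ = 15.4° has h = 1 (meridians true) and k = cos φ₀ / cos φ along parallels.
k = cos 15.4° / cos 57.7° = 0.9641/0.5344 = 1.804.

1.80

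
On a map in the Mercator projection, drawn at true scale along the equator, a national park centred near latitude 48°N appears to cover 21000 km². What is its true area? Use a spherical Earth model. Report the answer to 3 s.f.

9400 km²

The Mercator projection is conformal; its linear scale factor is the same in every direction and equals sec φ = 1/cos φ.
Areal scale = k² = sec²φ = 1/cos²(48°) = 1/0.6691² = 2.233.
True area = apparent / (areal scale) = 21000 / 2.233 ≈ 9400 km².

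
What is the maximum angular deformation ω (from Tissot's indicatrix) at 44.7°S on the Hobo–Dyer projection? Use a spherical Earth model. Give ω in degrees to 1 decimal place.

12.6°

The Hobo–Dyer projection is cylindrical equal-area with φ₀ = 37.5°. Cylindrical equal-area (φ₀ = 37.5°): h = cos φ / cos 37.5° along meridians, k = cos 37.5° / cos φ along parallels; h·k = 1.
At 44.7°: h = 0.8959, k = 1.116; principal scales a = 1.116, b = 0.8959.
sin(ω/2) = (a − b)/(a + b) = 0.2202/2.012 = 0.1094, so ω = 2 arcsin(0.1094) ≈ 12.6°.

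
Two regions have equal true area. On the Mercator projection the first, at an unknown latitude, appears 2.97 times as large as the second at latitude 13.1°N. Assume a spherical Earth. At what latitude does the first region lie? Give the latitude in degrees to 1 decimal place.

55.6°

Mercator areal scale is sec²φ, so apparent-area ratio = sec²φ₁ / sec²φ₂ = cos²φ₂ / cos²φ₁.
cos²φ₂ / cos²φ₁ = 2.97  ⇒  cos φ₁ = cos 13.1° / √2.97 = 0.9740/1.723 = 0.5652.
φ₁ = arccos(0.5652) ≈ 55.6°.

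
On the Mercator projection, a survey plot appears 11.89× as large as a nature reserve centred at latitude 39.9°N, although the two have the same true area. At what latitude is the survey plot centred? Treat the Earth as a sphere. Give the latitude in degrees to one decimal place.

Mercator areal scale is sec²φ, so apparent-area ratio = sec²φ₁ / sec²φ₂ = cos²φ₂ / cos²φ₁.
cos²φ₂ / cos²φ₁ = 11.89  ⇒  cos φ₁ = cos 39.9° / √11.89 = 0.7672/3.448 = 0.2225.
φ₁ = arccos(0.2225) ≈ 77.1°.

77.1°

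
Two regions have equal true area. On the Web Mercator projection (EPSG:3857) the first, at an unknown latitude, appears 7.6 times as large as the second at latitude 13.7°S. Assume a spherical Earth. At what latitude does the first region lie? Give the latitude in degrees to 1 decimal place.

69.4°

For equal true areas on Mercator, apparent areas scale as sec²φ, so the ratio is cos²φ₂ / cos²φ₁.
cos²φ₂ / cos²φ₁ = 7.6  ⇒  cos φ₁ = cos 13.7° / √7.6 = 0.9715/2.757 = 0.3524.
φ₁ = arccos(0.3524) ≈ 69.4°.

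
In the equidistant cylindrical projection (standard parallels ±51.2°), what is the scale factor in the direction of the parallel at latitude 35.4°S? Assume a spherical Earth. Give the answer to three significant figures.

0.769

With standard parallel φ₀ = 51.2°, the equirectangular projection gives x = Rλ cos φ₀, y = Rφ, so h = 1 and k = cos 51.2° / cos φ.
k = cos 51.2° / cos 35.4° = 0.6266/0.8151 = 0.7687.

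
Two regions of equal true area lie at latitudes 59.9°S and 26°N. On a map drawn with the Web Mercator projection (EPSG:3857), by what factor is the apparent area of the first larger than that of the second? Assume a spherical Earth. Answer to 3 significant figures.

On Mercator, area is exaggerated by sec²φ = 1/cos²φ.
At 59.9°: sec²(59.9°) = 1/0.5015² = 3.976.
At 26°: sec²(26°) = 1/0.8988² = 1.238.
Ratio = 3.976/1.238 = cos²(26°)/cos²(59.9°) ≈ 3.21.

3.21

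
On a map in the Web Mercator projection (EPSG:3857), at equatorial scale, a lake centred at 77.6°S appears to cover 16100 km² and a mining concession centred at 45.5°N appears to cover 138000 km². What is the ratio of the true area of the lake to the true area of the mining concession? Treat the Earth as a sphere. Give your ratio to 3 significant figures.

0.0110

Since Mercator area scale is 1/cos²φ, the true area equals the apparent area multiplied by cos²φ.
True area of lake: 16100 × cos²(77.6°) = 16100 × 0.04611 = 742.4 km².
True area of mining concession: 138000 × cos²(45.5°) = 138000 × 0.4913 = 67800 km².
Ratio = 742.4 / 67800 ≈ 0.0110.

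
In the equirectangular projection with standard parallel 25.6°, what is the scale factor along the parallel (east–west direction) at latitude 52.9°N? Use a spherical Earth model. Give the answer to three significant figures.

With standard parallel φ₀ = 25.6°, the equirectangular projection gives x = Rλ cos φ₀, y = Rφ, so h = 1 and k = cos 25.6° / cos φ.
k = cos 25.6° / cos 52.9° = 0.9018/0.6032 = 1.495.

1.50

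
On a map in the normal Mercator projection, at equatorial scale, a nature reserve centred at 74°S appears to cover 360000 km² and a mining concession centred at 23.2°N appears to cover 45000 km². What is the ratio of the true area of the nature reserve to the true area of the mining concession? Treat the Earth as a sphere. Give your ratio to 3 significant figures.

On Mercator the areal scale is sec²φ, so true area = apparent × cos²φ.
True area of nature reserve: 360000 × cos²(74°) = 360000 × 0.07598 = 27350 km².
True area of mining concession: 45000 × cos²(23.2°) = 45000 × 0.8448 = 38020 km².
Ratio = 27350 / 38020 ≈ 0.719.

0.719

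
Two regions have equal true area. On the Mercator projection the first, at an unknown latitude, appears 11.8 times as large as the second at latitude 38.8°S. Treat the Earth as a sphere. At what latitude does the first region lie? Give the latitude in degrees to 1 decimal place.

Mercator areal scale is sec²φ, so apparent-area ratio = sec²φ₁ / sec²φ₂ = cos²φ₂ / cos²φ₁.
cos²φ₂ / cos²φ₁ = 11.8  ⇒  cos φ₁ = cos 38.8° / √11.8 = 0.7793/3.435 = 0.2269.
φ₁ = arccos(0.2269) ≈ 76.9°.

76.9°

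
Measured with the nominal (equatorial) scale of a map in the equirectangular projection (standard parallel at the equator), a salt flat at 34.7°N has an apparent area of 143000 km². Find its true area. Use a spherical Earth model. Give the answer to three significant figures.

118000 km²

Plate carrée maps x = Rλ, y = Rφ. The meridian scale is h = 1 and the parallel scale is k = 1/cos φ = sec φ.
Areal scale = h·k = 1 × sec φ; at 34.7°, h = 1.000, k = 1.216, so h·k = 1.216.
True area = apparent / (areal scale) = 143000 / 1.216 ≈ 118000 km².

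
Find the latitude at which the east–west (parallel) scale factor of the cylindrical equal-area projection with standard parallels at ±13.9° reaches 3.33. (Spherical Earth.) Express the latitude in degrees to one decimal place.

A cylindrical equal-area projection with standard parallel φ₀ has meridian scale h = cos φ / cos φ₀ and parallel scale k = cos φ₀ / cos φ (so areas are preserved, h·k = 1).
k = cos φ₀ / cos φ = 3.33  ⇒  cos φ = cos 13.9° / 3.33 = 0.2915.
φ = arccos(0.2915) ≈ 73.1°.

73.1°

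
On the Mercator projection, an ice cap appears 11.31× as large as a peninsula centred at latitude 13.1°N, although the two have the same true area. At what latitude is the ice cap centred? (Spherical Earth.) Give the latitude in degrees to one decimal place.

73.2°

For equal true areas on Mercator, apparent areas scale as sec²φ, so the ratio is cos²φ₂ / cos²φ₁.
cos²φ₂ / cos²φ₁ = 11.31  ⇒  cos φ₁ = cos 13.1° / √11.31 = 0.9740/3.363 = 0.2896.
φ₁ = arccos(0.2896) ≈ 73.2°.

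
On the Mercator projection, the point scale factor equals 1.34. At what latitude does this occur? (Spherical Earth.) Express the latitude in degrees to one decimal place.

Mercator scale is k = sec φ = 1/cos φ.
1/cos φ = 1.34  ⇒  cos φ = 0.7463  ⇒  φ = arccos(0.7463) ≈ 41.7°.

41.7°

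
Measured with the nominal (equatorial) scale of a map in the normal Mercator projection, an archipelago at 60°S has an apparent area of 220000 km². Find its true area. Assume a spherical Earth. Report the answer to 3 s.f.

55000 km²

For Mercator, h = k = sec φ (a conformal cylindrical projection has a single point scale, 1/cos φ).
Areal scale = k² = sec²φ = 1/cos²(60°) = 1/0.5000² = 4.000.
True area = apparent / (areal scale) = 220000 / 4.000 ≈ 55000 km².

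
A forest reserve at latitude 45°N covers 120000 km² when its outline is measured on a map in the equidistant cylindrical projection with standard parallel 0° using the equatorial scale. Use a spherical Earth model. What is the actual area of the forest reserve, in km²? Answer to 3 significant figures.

84900 km²

Plate carrée maps x = Rλ, y = Rφ. The meridian scale is h = 1 and the parallel scale is k = 1/cos φ = sec φ.
Areal scale = h·k = 1 × sec φ; at 45°, h = 1.000, k = 1.414, so h·k = 1.414.
True area = apparent / (areal scale) = 120000 / 1.414 ≈ 84900 km².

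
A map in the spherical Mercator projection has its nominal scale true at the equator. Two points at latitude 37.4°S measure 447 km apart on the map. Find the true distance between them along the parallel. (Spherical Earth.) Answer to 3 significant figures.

The Mercator projection is conformal; its linear scale factor is the same in every direction and equals sec φ = 1/cos φ.
Along the parallel at 37.4°, map distances are exaggerated by k = sec 37.4° = 1.259.
True distance = 447 / 1.259 = 447 × cos 37.4° ≈ 355 km.

355 km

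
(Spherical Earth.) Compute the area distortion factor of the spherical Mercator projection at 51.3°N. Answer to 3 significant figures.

2.56

Mercator is conformal, so the point scale is isotropic: h = k = sec φ = 1/cos φ.
Areal scale = k² = sec²φ = 1/cos²(51.3°) = 1/0.6252² = 2.558.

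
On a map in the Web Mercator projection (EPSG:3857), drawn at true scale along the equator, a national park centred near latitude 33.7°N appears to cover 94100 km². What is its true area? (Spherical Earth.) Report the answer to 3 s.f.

65100 km²

For Mercator, h = k = sec φ (a conformal cylindrical projection has a single point scale, 1/cos φ).
Areal scale = k² = sec²φ = 1/cos²(33.7°) = 1/0.8320² = 1.445.
True area = apparent / (areal scale) = 94100 / 1.445 ≈ 65100 km².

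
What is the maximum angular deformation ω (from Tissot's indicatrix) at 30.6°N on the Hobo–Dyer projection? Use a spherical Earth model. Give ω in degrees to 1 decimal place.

Hobo–Dyer is a cylindrical equal-area projection with standard parallels at ±37.5°. Cylindrical equal-area (φ₀ = 37.5°): h = cos φ / cos 37.5° along meridians, k = cos 37.5° / cos φ along parallels; h·k = 1.
At 30.6°: h = 1.085, k = 0.9217; principal scales a = 1.085, b = 0.9217.
sin(ω/2) = (a − b)/(a + b) = 0.1632/2.007 = 0.08135, so ω = 2 arcsin(0.08135) ≈ 9.3°.

9.3°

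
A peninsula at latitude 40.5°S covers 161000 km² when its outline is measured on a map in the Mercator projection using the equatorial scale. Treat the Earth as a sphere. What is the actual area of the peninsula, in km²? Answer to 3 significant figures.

93100 km²

For Mercator, h = k = sec φ (a conformal cylindrical projection has a single point scale, 1/cos φ).
Areal scale = k² = sec²φ = 1/cos²(40.5°) = 1/0.7604² = 1.729.
True area = apparent / (areal scale) = 161000 / 1.729 ≈ 93100 km².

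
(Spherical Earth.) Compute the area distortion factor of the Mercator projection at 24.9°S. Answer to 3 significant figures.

The Mercator projection is conformal; its linear scale factor is the same in every direction and equals sec φ = 1/cos φ.
Areal scale = k² = sec²φ = 1/cos²(24.9°) = 1/0.9070² = 1.215.

1.22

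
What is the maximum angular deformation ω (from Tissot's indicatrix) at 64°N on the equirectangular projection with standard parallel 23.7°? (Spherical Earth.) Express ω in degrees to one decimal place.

In the equirectangular projection with standard parallel φ₀ = 23.7° (x = Rλ cos φ₀, y = Rφ), meridians are true-scale (h = 1) and the parallel scale is k = cos φ₀ / cos φ.
At 64°: h = 1.000, k = 2.089; principal scales a = 2.089, b = 1.000.
sin(ω/2) = (a − b)/(a + b) = 1.089/3.089 = 0.3525, so ω = 2 arcsin(0.3525) ≈ 41.3°.

41.3°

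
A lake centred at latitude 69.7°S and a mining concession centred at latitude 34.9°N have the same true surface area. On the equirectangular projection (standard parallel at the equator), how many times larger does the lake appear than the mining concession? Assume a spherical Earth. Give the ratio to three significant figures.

2.36

For the equirectangular projection with φ₀ = 0 (plate carrée), h = 1 along meridians and k = sec φ along parallels.
Areal scale at 69.7°: h·k = 1.000 × 2.882 = 2.882.
Areal scale at 34.9°: h·k = 1.000 × 1.219 = 1.219.
Ratio = 2.882/1.219 ≈ 2.36.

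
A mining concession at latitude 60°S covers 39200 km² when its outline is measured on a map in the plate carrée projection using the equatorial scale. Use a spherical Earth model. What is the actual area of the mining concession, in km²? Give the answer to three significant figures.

For the equirectangular projection with φ₀ = 0 (plate carrée), h = 1 along meridians and k = sec φ along parallels.
Areal scale = h·k = 1 × sec φ; at 60°, h = 1.000, k = 2.000, so h·k = 2.000.
True area = apparent / (areal scale) = 39200 / 2.000 ≈ 19600 km².

19600 km²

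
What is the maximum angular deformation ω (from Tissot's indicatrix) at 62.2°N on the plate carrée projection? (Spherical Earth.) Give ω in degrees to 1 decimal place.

For the equirectangular projection with φ₀ = 0 (plate carrée), h = 1 along meridians and k = sec φ along parallels.
At 62.2°: h = 1.000, k = 2.144; principal scales a = 2.144, b = 1.000.
sin(ω/2) = (a − b)/(a + b) = 1.144/3.144 = 0.3639, so ω = 2 arcsin(0.3639) ≈ 42.7°.

42.7°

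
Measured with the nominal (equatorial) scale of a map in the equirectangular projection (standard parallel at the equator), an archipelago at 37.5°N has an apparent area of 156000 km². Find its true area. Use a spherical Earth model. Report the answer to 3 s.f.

Plate carrée maps x = Rλ, y = Rφ. The meridian scale is h = 1 and the parallel scale is k = 1/cos φ = sec φ.
Areal scale = h·k = 1 × sec φ; at 37.5°, h = 1.000, k = 1.260, so h·k = 1.260.
True area = apparent / (areal scale) = 156000 / 1.260 ≈ 124000 km².

124000 km²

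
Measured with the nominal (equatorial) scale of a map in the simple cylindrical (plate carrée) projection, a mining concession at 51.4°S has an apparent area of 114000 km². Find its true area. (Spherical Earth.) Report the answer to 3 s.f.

In the plate carrée (x = Rλ, y = Rφ), meridians are true-scale (h = 1) and parallels are stretched by k = sec φ.
Areal scale = h·k = 1 × sec φ; at 51.4°, h = 1.000, k = 1.603, so h·k = 1.603.
True area = apparent / (areal scale) = 114000 / 1.603 ≈ 71100 km².

71100 km²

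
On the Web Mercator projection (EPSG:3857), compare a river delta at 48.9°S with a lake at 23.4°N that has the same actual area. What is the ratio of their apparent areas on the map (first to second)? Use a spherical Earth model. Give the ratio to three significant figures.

Mercator areal scale is sec²φ.
At 48.9°: sec²(48.9°) = 1/0.6574² = 2.314.
At 23.4°: sec²(23.4°) = 1/0.9178² = 1.187.
Ratio = 2.314/1.187 = cos²(23.4°)/cos²(48.9°) ≈ 1.95.

1.95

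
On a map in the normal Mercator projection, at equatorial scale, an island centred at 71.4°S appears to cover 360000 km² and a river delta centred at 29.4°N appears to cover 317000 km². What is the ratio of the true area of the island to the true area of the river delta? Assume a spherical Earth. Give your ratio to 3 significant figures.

0.152

Since Mercator area scale is 1/cos²φ, the true area equals the apparent area multiplied by cos²φ.
True area of island: 360000 × cos²(71.4°) = 360000 × 0.1017 = 36620 km².
True area of river delta: 317000 × cos²(29.4°) = 317000 × 0.7590 = 240600 km².
Ratio = 36620 / 240600 ≈ 0.152.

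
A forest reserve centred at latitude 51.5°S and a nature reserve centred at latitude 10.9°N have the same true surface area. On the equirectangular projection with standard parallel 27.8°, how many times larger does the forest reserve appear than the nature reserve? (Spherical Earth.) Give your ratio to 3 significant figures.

In the equirectangular projection with standard parallel φ₀ = 27.8° (x = Rλ cos φ₀, y = Rφ), meridians are true-scale (h = 1) and the parallel scale is k = cos φ₀ / cos φ.
Areal scale at 51.5°: h·k = 1.000 × 1.421 = 1.421.
Areal scale at 10.9°: h·k = 1.000 × 0.9008 = 0.9008.
Ratio = 1.421/0.9008 ≈ 1.58.

1.58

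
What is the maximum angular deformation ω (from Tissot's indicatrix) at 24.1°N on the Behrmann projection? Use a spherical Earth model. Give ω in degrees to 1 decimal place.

Behrmann is a cylindrical equal-area projection with standard parallels at ±30°. For cylindrical equal-area with standard parallel φ₀, h = cos φ / cos φ₀ and k = cos φ₀ / cos φ, so h·k = 1.
At 24.1°: h = 1.054, k = 0.9487; principal scales a = 1.054, b = 0.9487.
sin(ω/2) = (a − b)/(a + b) = 0.1053/2.003 = 0.05259, so ω = 2 arcsin(0.05259) ≈ 6.0°.

6.0°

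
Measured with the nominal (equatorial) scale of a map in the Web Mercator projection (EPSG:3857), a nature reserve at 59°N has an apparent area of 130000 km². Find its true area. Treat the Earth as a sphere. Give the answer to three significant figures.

34500 km²

Mercator is conformal, so the point scale is isotropic: h = k = sec φ = 1/cos φ.
Areal scale = k² = sec²φ = 1/cos²(59°) = 1/0.5150² = 3.770.
True area = apparent / (areal scale) = 130000 / 3.770 ≈ 34500 km².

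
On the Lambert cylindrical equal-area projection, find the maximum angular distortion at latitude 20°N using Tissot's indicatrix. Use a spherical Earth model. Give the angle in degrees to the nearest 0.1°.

The Lambert cylindrical equal-area projection is the cylindrical equal-area projection with its standard parallel at the equator (φ₀ = 0). A cylindrical equal-area projection with standard parallel φ₀ has meridian scale h = cos φ / cos φ₀ and parallel scale k = cos φ₀ / cos φ (so areas are preserved, h·k = 1).
At 20°: h = 0.9397, k = 1.064; principal scales a = 1.064, b = 0.9397.
sin(ω/2) = (a − b)/(a + b) = 0.1245/2.004 = 0.06212, so ω = 2 arcsin(0.06212) ≈ 7.1°.

7.1°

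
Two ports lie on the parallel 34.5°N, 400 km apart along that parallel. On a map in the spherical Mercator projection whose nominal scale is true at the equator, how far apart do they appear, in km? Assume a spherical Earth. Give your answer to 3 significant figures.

485 km

The Mercator projection is conformal; its linear scale factor is the same in every direction and equals sec φ = 1/cos φ.
Along the parallel, k = sec 34.5° = 1/0.8241 = 1.213.
Map distance = 400 × 1.213 ≈ 485 km.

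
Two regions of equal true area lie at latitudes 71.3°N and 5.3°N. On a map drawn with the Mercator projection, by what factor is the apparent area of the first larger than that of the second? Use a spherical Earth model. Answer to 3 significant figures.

On Mercator, area is exaggerated by sec²φ = 1/cos²φ.
At 71.3°: sec²(71.3°) = 1/0.3206² = 9.728.
At 5.3°: sec²(5.3°) = 1/0.9957² = 1.009.
Ratio = 9.728/1.009 = cos²(5.3°)/cos²(71.3°) ≈ 9.65.

9.65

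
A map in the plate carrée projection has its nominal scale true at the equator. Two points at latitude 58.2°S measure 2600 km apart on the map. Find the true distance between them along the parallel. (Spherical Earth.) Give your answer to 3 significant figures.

1370 km

Plate carrée maps x = Rλ, y = Rφ. The meridian scale is h = 1 and the parallel scale is k = 1/cos φ = sec φ.
Along the parallel at 58.2°, map distances are exaggerated by k = sec 58.2° = 1.898.
True distance = 2600 / 1.898 = 2600 × cos 58.2° ≈ 1370 km.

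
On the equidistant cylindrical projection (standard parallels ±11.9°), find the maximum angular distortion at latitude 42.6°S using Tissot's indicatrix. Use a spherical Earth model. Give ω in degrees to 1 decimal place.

16.3°

The equidistant cylindrical projection with φ₀ = 11.9° has h = 1 (meridians true) and k = cos φ₀ / cos φ along parallels.
At 42.6°: h = 1.000, k = 1.329; principal scales a = 1.329, b = 1.000.
sin(ω/2) = (a − b)/(a + b) = 0.3293/2.329 = 0.1414, so ω = 2 arcsin(0.1414) ≈ 16.3°.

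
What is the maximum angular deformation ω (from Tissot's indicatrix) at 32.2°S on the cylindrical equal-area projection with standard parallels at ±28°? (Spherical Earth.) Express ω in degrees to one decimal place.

4.9°

For cylindrical equal-area with standard parallel φ₀, h = cos φ / cos φ₀ and k = cos φ₀ / cos φ, so h·k = 1.
At 32.2°: h = 0.9584, k = 1.043; principal scales a = 1.043, b = 0.9584.
sin(ω/2) = (a − b)/(a + b) = 0.08506/2.002 = 0.04249, so ω = 2 arcsin(0.04249) ≈ 4.9°.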